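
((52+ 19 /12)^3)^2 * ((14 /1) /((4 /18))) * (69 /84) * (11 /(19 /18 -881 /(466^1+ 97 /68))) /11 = -17222438183341610433565 /11659567104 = -1477107857412.06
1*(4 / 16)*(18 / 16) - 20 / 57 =-127 / 1824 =-0.07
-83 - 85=-168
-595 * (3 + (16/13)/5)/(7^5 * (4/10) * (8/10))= -0.36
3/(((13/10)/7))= 210/13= 16.15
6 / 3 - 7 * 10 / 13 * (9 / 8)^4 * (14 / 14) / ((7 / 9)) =-241997 / 26624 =-9.09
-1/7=-0.14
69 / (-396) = -23 / 132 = -0.17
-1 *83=-83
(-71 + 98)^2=729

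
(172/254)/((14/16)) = 688/889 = 0.77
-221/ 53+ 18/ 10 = -628/ 265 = -2.37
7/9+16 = 151/9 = 16.78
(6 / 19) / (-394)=-0.00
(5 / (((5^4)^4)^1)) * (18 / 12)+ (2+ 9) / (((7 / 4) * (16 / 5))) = 1678466796917 / 854492187500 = 1.96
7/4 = 1.75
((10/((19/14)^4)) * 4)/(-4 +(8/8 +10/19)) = -1536640/322373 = -4.77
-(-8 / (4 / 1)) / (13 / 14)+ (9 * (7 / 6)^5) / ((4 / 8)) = 230587 / 5616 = 41.06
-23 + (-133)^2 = 17666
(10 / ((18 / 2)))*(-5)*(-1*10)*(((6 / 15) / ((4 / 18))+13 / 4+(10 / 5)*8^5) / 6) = 32770525 / 54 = 606861.57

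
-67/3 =-22.33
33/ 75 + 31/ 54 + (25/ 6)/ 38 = 57647/ 51300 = 1.12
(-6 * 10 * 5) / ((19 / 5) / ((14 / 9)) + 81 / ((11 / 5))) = -77000 / 10077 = -7.64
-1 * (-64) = 64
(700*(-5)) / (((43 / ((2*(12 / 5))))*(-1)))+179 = 24497 / 43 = 569.70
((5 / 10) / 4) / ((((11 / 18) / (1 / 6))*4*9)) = 1 / 1056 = 0.00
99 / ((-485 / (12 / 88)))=-0.03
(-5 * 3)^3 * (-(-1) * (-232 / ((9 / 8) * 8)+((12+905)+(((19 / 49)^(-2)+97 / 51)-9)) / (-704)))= 12339467625 / 135014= 91393.99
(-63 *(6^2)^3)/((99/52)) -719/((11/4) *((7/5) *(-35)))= -832153540/539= -1543884.12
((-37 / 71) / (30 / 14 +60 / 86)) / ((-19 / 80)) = 178192 / 230679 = 0.77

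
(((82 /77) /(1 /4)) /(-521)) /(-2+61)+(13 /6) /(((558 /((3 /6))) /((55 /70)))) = 43959871 /31697564976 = 0.00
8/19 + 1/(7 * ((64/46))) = 2229/4256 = 0.52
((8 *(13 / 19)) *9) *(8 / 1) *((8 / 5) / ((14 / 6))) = 179712 / 665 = 270.24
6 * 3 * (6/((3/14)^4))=153664/3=51221.33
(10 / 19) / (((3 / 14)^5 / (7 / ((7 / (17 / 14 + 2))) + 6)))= 10733.52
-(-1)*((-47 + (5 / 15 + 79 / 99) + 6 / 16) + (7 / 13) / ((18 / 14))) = -154697 / 3432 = -45.07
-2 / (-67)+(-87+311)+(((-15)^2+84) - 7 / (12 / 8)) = 106201 / 201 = 528.36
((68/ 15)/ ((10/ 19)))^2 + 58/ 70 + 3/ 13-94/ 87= 1100983424/ 14844375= 74.17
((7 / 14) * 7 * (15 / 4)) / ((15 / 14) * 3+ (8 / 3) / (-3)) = 6615 / 1172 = 5.64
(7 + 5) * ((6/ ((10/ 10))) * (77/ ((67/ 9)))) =49896/ 67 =744.72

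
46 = 46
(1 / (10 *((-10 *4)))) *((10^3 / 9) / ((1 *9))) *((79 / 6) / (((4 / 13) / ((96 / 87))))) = -10270 / 7047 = -1.46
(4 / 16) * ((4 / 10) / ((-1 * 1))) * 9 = -9 / 10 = -0.90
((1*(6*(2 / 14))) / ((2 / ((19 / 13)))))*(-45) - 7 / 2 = -5767 / 182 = -31.69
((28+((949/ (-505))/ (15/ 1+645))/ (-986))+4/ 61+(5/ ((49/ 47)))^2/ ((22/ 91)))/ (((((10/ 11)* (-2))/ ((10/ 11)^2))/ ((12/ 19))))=-847160848664227/ 23951417407610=-35.37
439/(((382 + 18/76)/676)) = 11277032/14525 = 776.39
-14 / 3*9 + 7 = -35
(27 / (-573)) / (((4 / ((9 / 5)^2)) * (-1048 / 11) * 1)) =8019 / 20016800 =0.00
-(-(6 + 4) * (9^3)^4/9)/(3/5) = 523017660150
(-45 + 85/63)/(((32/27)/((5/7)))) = -20625/784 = -26.31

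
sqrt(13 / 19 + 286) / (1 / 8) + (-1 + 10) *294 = 2781.45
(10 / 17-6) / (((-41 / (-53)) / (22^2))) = -2359984 / 697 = -3385.92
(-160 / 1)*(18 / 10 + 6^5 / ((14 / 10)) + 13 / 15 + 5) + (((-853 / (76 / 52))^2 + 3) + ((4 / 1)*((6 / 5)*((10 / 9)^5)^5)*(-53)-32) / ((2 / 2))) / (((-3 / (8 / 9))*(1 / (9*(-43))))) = 68499391127672357458077750006160448 / 1814128214897311491822419223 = 37758847.78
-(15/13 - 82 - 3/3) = 1064/13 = 81.85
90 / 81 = 10 / 9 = 1.11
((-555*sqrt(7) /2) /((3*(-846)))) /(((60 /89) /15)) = 16465*sqrt(7) /6768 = 6.44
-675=-675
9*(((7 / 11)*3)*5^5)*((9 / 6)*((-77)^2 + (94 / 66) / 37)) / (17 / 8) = 17102978550000 / 76109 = 224716900.10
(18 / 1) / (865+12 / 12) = 9 / 433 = 0.02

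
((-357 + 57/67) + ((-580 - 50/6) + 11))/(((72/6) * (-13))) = 93815/15678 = 5.98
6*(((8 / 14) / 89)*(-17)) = -408 / 623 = -0.65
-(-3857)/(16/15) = 3615.94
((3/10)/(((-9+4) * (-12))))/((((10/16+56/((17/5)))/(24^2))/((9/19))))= 29376/368125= 0.08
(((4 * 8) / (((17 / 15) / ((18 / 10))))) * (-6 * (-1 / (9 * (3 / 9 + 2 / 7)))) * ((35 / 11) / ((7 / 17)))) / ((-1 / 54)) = -3265920 / 143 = -22838.60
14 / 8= 7 / 4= 1.75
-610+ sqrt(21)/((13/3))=-610+ 3 * sqrt(21)/13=-608.94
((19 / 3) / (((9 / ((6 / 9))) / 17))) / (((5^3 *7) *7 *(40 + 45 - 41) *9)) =323 / 98232750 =0.00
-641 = -641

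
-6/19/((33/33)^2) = -0.32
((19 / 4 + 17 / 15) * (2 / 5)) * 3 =353 / 50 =7.06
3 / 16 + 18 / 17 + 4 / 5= 2783 / 1360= 2.05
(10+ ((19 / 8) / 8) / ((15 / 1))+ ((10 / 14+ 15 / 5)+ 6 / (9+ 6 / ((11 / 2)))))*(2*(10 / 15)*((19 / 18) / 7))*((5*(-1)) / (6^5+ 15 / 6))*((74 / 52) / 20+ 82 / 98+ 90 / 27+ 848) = -4409747814564541 / 2794147547667840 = -1.58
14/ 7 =2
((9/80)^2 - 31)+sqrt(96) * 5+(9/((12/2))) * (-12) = -313519/6400+20 * sqrt(6) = 0.00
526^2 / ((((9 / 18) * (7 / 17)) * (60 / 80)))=37627936 / 21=1791806.48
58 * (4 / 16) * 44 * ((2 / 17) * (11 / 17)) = 14036 / 289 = 48.57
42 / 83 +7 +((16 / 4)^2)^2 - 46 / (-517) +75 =14529450 / 42911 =338.59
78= 78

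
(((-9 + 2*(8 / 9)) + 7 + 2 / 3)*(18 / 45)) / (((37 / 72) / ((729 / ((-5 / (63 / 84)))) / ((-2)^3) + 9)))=7254 / 925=7.84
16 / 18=8 / 9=0.89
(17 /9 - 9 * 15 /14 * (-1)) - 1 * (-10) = 2713 /126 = 21.53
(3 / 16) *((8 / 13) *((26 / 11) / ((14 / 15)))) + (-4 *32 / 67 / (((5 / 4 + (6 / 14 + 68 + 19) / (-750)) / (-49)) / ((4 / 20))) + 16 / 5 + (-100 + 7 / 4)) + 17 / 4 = -15142493199 / 204657530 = -73.99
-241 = -241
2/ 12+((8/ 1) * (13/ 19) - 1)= 529/ 114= 4.64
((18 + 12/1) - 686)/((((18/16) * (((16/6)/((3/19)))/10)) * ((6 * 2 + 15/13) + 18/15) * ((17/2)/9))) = -25.47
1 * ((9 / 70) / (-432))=-1 / 3360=-0.00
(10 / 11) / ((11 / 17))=170 / 121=1.40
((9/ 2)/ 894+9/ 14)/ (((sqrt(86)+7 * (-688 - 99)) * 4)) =-125133/ 4256000240 - 159 * sqrt(86)/ 29792001680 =-0.00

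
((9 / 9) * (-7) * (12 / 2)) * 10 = -420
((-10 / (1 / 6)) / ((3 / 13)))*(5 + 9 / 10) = -1534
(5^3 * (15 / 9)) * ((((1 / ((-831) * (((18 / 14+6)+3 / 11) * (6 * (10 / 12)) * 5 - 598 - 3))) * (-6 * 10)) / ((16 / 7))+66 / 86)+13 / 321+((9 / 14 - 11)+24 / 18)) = -1711.66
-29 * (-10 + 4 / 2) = 232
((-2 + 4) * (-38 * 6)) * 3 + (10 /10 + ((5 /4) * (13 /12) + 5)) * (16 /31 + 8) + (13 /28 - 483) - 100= -1638703 /868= -1887.91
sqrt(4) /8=1 /4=0.25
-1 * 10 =-10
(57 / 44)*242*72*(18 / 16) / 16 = 50787 / 32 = 1587.09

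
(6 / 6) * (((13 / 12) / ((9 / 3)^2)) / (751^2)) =13 / 60912108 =0.00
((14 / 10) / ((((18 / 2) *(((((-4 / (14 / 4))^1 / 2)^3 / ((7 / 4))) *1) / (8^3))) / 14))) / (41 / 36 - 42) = 1882384 / 7355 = 255.93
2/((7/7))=2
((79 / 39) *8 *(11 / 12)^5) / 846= 12723029 / 1026245376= 0.01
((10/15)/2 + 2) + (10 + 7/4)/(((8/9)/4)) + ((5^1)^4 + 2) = 16373/24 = 682.21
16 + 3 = 19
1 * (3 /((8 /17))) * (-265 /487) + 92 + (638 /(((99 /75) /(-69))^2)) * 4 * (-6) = -1793052285913 /42856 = -41839002.38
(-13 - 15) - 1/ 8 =-225/ 8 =-28.12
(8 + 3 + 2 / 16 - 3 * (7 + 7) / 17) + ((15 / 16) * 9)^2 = 347489 / 4352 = 79.85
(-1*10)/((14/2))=-1.43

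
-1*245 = -245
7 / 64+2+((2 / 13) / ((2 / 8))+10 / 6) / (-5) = 20629 / 12480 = 1.65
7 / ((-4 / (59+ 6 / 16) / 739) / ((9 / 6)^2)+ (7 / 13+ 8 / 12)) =287489475 / 49492861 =5.81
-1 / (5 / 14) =-14 / 5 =-2.80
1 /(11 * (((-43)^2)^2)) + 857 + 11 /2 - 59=60434145279 /75213622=803.50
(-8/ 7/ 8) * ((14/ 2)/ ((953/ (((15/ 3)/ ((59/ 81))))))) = -405/ 56227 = -0.01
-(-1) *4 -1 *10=-6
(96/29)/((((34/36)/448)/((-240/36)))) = -5160960/493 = -10468.48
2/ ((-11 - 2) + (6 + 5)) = -1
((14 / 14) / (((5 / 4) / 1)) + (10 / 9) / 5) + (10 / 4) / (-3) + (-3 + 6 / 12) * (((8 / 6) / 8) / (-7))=313 / 1260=0.25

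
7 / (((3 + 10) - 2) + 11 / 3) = 21 / 44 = 0.48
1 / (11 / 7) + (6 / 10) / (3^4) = 956 / 1485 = 0.64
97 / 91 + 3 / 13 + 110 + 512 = 56720 / 91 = 623.30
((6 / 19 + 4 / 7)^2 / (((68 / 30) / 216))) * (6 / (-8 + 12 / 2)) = -67670640 / 300713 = -225.03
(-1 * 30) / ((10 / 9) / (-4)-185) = 108 / 667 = 0.16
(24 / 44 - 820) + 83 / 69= -621053 / 759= -818.25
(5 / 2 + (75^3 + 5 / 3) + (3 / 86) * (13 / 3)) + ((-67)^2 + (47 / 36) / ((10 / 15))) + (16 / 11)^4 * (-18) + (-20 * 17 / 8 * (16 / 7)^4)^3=-108797059087961012803631937 / 69711698352985304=-1560671474.92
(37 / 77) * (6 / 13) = 222 / 1001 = 0.22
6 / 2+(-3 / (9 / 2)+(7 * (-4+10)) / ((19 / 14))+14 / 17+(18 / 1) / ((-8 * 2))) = 255655 / 7752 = 32.98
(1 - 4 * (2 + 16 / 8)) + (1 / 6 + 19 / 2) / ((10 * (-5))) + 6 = -1379 / 150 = -9.19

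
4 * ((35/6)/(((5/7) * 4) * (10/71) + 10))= 3479/1551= 2.24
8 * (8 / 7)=64 / 7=9.14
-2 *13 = -26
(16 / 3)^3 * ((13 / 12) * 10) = 133120 / 81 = 1643.46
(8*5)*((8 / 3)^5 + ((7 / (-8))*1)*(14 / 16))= 10426225 / 1944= 5363.28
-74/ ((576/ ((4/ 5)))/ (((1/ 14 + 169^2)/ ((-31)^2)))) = -986309/ 322896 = -3.05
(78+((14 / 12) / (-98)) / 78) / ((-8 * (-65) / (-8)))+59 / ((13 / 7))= 2603765 / 85176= 30.57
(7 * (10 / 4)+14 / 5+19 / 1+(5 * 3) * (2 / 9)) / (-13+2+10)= -1279 / 30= -42.63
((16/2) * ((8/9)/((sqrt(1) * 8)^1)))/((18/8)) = 32/81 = 0.40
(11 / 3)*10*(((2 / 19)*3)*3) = 34.74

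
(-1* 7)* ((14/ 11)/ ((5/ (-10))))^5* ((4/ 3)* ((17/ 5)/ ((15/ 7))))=57344946176/ 36236475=1582.52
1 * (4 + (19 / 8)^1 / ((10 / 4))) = 99 / 20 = 4.95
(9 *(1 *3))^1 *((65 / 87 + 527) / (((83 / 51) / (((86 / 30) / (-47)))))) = -302068206 / 565645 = -534.02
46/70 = 23/35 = 0.66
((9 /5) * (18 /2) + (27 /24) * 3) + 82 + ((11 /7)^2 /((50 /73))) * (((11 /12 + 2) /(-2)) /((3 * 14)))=7158299 /70560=101.45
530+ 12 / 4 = 533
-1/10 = -0.10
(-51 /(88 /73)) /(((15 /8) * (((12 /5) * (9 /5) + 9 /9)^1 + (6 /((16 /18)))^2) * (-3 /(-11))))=-99280 /61059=-1.63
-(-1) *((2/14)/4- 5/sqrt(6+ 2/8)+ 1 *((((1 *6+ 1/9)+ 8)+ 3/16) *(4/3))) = 3232/189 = 17.10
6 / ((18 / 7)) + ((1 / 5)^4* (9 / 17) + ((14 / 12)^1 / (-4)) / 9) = 5282569 / 2295000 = 2.30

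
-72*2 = -144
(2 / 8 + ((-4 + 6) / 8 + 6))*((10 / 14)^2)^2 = 8125 / 4802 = 1.69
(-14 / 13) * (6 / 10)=-42 / 65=-0.65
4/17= 0.24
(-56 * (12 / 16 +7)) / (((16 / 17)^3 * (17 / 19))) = -1191547 / 2048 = -581.81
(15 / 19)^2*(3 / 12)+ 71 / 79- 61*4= -27714245 / 114076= -242.95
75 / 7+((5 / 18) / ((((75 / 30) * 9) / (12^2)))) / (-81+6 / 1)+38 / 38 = 55238 / 4725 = 11.69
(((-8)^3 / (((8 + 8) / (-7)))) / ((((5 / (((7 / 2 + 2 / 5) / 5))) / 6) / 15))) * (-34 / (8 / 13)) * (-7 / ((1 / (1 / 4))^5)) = 3800979 / 3200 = 1187.81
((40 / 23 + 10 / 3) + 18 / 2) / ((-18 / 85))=-82535 / 1242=-66.45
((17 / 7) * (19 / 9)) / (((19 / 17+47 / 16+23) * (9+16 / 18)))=87856 / 4584657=0.02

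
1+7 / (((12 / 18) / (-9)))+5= -177 / 2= -88.50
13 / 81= 0.16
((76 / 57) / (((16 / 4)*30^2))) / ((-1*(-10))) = 1 / 27000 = 0.00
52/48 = 13/12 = 1.08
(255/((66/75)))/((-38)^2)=6375/31768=0.20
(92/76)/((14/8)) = 0.69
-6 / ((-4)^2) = -3 / 8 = -0.38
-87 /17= -5.12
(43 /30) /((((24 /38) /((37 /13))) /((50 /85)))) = 30229 /7956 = 3.80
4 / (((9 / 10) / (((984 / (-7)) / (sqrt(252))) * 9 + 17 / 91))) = 680 / 819 - 6560 * sqrt(7) / 49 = -353.38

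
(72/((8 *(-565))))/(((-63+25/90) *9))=18/637885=0.00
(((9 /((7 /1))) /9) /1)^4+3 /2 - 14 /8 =-2397 /9604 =-0.25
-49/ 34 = -1.44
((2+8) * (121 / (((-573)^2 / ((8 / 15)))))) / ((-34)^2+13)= 1936 / 1151449803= 0.00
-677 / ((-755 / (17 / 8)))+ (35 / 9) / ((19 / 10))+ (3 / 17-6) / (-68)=1205272061 / 298490760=4.04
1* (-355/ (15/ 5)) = -118.33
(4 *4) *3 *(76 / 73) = 49.97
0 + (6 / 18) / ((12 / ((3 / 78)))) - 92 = -92.00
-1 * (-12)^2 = -144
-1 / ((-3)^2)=-1 / 9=-0.11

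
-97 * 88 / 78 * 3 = -4268 / 13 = -328.31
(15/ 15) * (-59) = -59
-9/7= -1.29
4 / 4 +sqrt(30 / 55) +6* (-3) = -17 +sqrt(66) / 11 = -16.26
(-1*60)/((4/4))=-60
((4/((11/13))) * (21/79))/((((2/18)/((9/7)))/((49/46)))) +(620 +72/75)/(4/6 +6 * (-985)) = 34068976959/2214559600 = 15.38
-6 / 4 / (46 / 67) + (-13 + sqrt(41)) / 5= -2201 / 460 + sqrt(41) / 5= -3.50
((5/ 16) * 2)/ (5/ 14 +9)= 35/ 524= 0.07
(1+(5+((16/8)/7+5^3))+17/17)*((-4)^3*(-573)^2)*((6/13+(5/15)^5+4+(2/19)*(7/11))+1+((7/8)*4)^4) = -222100549497559624/513513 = -432512028902.01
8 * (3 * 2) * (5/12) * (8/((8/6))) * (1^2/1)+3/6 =120.50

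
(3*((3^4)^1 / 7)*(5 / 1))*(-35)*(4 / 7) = -24300 / 7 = -3471.43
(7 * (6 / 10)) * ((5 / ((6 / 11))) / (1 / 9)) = 693 / 2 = 346.50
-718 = -718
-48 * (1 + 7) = -384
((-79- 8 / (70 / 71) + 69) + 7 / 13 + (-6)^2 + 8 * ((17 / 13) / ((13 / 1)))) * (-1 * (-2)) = 227478 / 5915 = 38.46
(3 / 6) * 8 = 4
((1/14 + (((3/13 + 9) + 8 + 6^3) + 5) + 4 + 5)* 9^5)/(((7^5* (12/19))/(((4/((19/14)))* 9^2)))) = 71758883907/218491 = 328429.47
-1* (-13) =13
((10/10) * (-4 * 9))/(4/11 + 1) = -132/5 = -26.40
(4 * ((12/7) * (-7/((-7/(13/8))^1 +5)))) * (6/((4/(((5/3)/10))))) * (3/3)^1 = -52/3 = -17.33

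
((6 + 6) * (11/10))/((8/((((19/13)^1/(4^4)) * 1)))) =627/66560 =0.01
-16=-16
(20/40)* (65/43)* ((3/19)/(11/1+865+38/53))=10335/75925444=0.00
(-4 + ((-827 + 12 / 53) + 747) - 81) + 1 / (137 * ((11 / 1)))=-13160578 / 79871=-164.77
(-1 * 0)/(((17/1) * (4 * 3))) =0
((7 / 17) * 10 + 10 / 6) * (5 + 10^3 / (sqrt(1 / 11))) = 1475 / 51 + 295000 * sqrt(11) / 51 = 19213.32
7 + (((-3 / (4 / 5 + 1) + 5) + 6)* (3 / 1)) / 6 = 35 / 3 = 11.67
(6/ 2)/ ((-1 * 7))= -3/ 7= -0.43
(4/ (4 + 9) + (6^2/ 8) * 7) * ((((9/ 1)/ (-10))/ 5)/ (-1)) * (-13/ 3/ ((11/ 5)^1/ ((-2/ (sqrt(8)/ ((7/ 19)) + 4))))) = -121569/ 57860 + 329973 * sqrt(2)/ 115720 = 1.93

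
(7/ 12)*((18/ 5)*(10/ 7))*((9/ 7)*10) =38.57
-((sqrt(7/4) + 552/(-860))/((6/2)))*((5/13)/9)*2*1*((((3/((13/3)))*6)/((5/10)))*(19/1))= 20976/7267 - 380*sqrt(7)/169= -3.06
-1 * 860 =-860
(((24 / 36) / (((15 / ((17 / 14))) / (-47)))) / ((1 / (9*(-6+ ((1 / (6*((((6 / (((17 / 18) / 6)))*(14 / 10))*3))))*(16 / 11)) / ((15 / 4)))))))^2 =651653327773224676 / 34738823421225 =18758.65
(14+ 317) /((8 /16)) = 662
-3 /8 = -0.38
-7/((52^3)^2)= -7/19770609664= -0.00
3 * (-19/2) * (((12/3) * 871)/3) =-33098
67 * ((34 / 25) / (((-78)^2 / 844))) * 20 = 1922632 / 7605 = 252.81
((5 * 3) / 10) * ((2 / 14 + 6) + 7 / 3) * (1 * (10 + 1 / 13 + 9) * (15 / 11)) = 330.75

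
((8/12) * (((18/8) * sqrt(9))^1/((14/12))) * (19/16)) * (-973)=-71307/16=-4456.69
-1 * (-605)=605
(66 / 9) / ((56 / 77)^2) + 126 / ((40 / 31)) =53527 / 480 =111.51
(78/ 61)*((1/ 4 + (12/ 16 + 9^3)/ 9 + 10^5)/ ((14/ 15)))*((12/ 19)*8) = 802938240/ 1159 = 692785.37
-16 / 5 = -3.20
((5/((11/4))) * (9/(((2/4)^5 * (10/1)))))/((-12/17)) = -816/11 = -74.18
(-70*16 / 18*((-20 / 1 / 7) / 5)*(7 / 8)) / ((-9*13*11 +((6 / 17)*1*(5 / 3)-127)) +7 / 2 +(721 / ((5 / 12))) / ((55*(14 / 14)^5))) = -2618000 / 115996563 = -0.02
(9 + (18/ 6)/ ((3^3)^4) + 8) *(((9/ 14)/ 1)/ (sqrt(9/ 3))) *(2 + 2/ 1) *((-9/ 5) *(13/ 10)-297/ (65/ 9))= -378123940 *sqrt(3)/ 597051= -1096.94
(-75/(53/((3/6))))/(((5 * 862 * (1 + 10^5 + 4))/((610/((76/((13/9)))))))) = -3965/208338576408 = -0.00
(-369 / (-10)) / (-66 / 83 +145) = 0.26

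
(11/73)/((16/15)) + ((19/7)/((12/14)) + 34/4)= 41375/3504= 11.81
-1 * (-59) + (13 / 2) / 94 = 11105 / 188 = 59.07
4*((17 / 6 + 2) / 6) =3.22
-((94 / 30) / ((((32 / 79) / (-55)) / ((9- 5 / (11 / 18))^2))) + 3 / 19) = 1903713 / 6688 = 284.65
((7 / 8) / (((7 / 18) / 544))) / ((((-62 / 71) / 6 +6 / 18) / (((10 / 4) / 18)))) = 3621 / 4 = 905.25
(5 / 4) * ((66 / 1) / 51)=55 / 34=1.62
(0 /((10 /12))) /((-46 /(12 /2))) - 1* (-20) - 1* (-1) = 21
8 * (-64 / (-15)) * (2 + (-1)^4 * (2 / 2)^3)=512 / 5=102.40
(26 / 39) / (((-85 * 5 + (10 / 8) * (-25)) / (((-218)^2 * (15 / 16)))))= -23762 / 365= -65.10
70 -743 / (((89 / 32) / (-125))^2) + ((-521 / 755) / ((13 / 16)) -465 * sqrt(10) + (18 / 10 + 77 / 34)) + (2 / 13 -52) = -3967087994327191 / 2643316910 -465 * sqrt(10) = -1502269.69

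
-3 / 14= -0.21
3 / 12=1 / 4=0.25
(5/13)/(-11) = -5/143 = -0.03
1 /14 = 0.07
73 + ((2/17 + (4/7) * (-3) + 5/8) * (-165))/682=4322627/59024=73.24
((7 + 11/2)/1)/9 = 25/18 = 1.39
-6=-6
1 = 1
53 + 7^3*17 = 5884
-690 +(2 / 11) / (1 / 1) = -7588 / 11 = -689.82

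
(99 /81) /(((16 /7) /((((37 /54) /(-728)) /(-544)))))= 0.00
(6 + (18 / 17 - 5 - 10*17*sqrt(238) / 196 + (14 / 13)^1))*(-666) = -461538 / 221 + 28305*sqrt(238) / 49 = 6823.19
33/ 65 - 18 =-1137/ 65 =-17.49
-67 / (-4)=67 / 4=16.75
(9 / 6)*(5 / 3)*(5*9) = 225 / 2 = 112.50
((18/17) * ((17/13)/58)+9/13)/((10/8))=216/377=0.57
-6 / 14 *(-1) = 0.43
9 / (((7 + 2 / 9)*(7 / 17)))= 1377 / 455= 3.03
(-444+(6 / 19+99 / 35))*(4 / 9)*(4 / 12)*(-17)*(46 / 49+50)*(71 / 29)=392543127808 / 2834895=138468.31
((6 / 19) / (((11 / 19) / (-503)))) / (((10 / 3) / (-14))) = 63378 / 55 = 1152.33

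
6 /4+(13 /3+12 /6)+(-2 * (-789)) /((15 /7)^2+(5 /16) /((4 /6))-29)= -58.08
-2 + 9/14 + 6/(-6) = -33/14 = -2.36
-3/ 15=-1/ 5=-0.20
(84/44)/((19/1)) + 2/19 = 43/209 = 0.21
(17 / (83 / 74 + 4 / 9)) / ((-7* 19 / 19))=-11322 / 7301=-1.55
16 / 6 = 8 / 3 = 2.67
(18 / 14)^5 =3.51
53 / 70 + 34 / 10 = 291 / 70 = 4.16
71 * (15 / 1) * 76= 80940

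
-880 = -880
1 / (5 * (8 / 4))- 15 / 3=-49 / 10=-4.90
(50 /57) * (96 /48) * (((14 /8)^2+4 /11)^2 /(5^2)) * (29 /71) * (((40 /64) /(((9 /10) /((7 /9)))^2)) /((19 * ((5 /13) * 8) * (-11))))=-0.00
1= 1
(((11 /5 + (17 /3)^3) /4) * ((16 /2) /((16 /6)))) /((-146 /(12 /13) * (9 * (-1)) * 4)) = 12431 /512460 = 0.02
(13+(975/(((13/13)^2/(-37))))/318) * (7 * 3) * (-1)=223587/106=2109.31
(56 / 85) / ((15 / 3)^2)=0.03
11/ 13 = 0.85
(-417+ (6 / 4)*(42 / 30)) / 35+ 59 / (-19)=-99481 / 6650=-14.96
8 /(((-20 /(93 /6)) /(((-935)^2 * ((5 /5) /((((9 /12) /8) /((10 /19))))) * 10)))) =-17344624000 /57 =-304291649.12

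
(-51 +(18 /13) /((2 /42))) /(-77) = 285 /1001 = 0.28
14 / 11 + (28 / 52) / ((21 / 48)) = 358 / 143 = 2.50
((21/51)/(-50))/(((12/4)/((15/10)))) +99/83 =167719/141100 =1.19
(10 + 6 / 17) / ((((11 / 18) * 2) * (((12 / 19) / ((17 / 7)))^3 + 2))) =142722072 / 33994619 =4.20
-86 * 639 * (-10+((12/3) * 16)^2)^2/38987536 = -114684848973/4873442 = -23532.62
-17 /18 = -0.94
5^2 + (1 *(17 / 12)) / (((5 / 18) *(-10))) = 2449 / 100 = 24.49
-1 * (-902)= 902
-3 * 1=-3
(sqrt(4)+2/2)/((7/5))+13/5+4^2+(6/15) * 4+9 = 1097/35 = 31.34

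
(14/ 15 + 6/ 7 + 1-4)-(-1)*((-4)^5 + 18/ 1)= -105757/ 105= -1007.21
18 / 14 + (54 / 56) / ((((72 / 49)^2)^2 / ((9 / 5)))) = 25671361 / 15482880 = 1.66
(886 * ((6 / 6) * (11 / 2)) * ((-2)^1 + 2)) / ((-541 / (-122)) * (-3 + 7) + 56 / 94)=0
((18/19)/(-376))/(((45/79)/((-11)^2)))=-9559/17860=-0.54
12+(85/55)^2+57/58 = 107875/7018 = 15.37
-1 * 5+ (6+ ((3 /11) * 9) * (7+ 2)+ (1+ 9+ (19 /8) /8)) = 23505 /704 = 33.39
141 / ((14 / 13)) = 130.93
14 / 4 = 7 / 2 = 3.50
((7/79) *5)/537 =35/42423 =0.00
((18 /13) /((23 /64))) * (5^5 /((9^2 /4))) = 1600000 /2691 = 594.57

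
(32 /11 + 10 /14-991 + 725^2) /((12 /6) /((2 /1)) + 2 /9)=363573873 /847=429248.96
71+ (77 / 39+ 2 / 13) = 2852 / 39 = 73.13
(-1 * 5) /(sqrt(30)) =-sqrt(30) /6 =-0.91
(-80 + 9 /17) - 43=-2082 /17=-122.47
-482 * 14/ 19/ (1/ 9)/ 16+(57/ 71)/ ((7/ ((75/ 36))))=-3768463/ 18886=-199.54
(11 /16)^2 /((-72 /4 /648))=-1089 /64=-17.02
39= 39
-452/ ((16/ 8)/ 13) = -2938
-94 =-94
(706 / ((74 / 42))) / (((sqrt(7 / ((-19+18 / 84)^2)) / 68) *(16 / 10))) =23673945 *sqrt(7) / 518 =120917.70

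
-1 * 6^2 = -36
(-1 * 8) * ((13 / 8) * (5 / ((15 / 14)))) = -182 / 3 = -60.67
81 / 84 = 27 / 28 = 0.96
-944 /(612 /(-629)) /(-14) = -4366 /63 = -69.30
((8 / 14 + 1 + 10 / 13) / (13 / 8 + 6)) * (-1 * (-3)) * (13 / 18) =284 / 427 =0.67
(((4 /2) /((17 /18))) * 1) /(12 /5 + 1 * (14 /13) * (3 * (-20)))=-195 /5729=-0.03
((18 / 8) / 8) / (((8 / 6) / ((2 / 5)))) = 27 / 320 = 0.08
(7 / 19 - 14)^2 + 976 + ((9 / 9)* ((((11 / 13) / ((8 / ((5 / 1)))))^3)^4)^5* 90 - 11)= 2185168564082958788140834536266474470329935800393648270480559865936554594680374533767539361464737902557141497380080010438335573 / 1898792747153536490831699954067890606193214894878333364364927056911822083035038268002989785098397707940937508211887825747968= 1150.82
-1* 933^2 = -870489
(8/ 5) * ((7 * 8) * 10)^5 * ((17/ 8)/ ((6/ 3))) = 93624401920000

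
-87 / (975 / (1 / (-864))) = 29 / 280800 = 0.00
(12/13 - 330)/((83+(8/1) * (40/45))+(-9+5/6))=-77004/19175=-4.02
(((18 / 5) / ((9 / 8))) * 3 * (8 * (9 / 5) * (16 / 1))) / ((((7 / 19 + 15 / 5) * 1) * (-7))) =-16416 / 175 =-93.81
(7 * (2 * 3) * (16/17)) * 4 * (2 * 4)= 21504/17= 1264.94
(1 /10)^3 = 1 /1000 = 0.00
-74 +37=-37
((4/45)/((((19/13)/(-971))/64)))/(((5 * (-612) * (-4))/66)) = -4443296/218025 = -20.38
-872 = -872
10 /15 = 2 /3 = 0.67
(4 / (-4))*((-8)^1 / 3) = 2.67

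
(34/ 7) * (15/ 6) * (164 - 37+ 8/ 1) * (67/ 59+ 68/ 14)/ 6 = 9466875/ 5782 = 1637.30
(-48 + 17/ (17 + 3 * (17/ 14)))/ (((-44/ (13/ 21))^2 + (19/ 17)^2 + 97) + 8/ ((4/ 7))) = -1152073/ 126111812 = -0.01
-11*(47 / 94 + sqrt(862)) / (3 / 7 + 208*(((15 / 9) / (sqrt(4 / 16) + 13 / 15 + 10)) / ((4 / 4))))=-26257*sqrt(862) / 73823 - 26257 / 147646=-10.62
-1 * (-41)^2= -1681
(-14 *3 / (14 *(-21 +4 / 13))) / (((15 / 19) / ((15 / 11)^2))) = 11115 / 32549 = 0.34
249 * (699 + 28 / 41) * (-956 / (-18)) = 1138128038 / 123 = 9253073.48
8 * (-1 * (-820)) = 6560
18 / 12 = 3 / 2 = 1.50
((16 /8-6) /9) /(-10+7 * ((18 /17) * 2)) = -34 /369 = -0.09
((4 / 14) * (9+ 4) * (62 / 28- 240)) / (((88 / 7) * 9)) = -43277 / 5544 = -7.81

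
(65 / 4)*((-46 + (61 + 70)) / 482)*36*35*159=574107.11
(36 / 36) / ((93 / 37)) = 37 / 93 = 0.40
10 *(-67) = -670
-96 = -96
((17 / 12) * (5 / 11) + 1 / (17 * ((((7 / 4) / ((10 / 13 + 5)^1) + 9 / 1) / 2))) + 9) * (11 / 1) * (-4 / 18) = -60479231 / 2562138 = -23.60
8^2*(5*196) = 62720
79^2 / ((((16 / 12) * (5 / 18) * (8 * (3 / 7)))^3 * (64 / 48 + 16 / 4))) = 4681629981 / 8192000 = 571.49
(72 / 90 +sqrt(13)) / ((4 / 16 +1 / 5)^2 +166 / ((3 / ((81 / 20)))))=320 / 89721 +400*sqrt(13) / 89721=0.02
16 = 16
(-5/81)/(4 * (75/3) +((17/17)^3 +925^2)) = -5/69313806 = -0.00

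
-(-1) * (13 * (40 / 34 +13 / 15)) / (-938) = -6773 / 239190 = -0.03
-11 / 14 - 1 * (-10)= 129 / 14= 9.21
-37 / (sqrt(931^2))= -37 / 931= -0.04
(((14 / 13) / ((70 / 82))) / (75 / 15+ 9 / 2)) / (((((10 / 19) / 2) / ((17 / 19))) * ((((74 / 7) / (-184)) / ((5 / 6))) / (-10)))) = 1795472 / 27417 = 65.49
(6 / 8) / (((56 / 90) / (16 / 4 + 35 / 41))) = 26865 / 4592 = 5.85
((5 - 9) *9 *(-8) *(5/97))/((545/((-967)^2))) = 269305632/10573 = 25471.07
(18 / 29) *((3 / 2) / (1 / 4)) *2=216 / 29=7.45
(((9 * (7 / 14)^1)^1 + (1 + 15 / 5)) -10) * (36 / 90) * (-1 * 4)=12 / 5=2.40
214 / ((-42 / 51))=-1819 / 7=-259.86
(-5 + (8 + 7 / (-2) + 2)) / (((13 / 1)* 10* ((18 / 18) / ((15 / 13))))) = 9 / 676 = 0.01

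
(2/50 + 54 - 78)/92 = -599/2300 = -0.26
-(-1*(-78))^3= -474552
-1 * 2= -2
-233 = -233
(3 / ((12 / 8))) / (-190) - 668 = -63461 / 95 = -668.01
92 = 92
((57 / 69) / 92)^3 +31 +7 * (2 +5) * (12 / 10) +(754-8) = 39593086762679 / 47371484480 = 835.80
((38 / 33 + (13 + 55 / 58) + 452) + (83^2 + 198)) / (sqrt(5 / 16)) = 28917094*sqrt(5) / 4785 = 13513.18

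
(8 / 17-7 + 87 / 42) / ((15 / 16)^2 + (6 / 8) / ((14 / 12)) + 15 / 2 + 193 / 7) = -135808 / 1114775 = -0.12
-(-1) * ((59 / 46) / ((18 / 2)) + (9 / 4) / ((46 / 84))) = 880 / 207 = 4.25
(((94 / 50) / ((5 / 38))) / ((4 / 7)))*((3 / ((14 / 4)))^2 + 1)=15181 / 350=43.37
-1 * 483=-483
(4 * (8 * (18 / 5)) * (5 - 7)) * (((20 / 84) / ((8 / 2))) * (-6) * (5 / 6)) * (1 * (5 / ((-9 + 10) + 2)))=800 / 7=114.29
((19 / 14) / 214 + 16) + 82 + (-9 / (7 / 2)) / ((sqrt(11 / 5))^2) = 96.84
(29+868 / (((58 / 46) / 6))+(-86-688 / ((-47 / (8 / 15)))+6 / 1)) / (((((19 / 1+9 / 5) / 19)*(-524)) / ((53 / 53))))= -1587728179 / 222834144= -7.13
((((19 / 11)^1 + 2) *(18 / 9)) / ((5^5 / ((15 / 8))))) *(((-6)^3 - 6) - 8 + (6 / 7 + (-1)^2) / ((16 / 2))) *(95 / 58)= -30070179 / 17864000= -1.68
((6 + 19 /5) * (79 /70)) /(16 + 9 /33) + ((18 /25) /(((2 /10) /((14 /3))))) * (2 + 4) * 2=1810403 /8950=202.28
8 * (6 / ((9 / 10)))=160 / 3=53.33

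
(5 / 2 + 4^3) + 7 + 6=159 / 2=79.50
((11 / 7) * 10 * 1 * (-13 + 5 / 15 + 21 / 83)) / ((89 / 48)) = -5440160 / 51709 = -105.21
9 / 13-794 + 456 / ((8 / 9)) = -3644 / 13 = -280.31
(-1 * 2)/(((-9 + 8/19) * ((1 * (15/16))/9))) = 1824/815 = 2.24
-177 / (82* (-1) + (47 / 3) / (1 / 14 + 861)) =6401205 / 2964872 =2.16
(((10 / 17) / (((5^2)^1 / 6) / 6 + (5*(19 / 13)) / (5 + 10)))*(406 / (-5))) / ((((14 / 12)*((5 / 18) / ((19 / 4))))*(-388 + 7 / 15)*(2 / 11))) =459520776 / 54648013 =8.41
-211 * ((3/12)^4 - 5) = 269869/256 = 1054.18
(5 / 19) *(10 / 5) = 10 / 19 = 0.53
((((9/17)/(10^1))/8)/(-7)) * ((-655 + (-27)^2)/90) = -37/47600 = -0.00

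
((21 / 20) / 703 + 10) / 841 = 4849 / 407740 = 0.01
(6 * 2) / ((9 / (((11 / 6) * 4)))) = 88 / 9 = 9.78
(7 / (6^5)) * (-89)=-623 / 7776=-0.08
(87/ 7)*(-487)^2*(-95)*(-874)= 1713216360090/ 7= 244745194298.57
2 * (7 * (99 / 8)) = 693 / 4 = 173.25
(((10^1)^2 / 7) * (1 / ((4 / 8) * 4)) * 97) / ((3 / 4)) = 19400 / 21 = 923.81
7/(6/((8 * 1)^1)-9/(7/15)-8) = -196/743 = -0.26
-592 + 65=-527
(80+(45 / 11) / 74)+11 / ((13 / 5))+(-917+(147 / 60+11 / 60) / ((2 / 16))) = -128832773 / 158730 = -811.65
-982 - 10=-992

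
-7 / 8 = -0.88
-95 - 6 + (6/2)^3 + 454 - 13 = 367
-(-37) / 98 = 37 / 98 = 0.38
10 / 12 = 0.83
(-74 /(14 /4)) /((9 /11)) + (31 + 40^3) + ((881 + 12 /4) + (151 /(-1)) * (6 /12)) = 64813.66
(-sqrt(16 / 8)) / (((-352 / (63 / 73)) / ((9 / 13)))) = 567 * sqrt(2) / 334048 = 0.00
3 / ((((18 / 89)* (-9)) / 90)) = -445 / 3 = -148.33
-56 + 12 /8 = -109 /2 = -54.50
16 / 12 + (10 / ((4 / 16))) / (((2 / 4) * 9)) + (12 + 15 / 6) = 445 / 18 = 24.72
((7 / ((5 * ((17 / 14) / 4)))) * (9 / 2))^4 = 9682651996416 / 52200625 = 185489.20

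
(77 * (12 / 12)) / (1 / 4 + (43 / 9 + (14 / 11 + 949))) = 30492 / 378299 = 0.08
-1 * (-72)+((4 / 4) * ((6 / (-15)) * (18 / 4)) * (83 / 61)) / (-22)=483867 / 6710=72.11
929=929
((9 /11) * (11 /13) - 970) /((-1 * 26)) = 12601 /338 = 37.28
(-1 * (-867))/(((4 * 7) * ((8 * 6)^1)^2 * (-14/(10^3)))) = -36125/37632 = -0.96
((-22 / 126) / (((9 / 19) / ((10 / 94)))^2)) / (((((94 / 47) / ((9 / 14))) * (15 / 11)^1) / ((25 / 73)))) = -5460125 / 7680348396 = -0.00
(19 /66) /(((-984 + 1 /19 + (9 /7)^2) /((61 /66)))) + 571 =2274652619387 /3983631696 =571.00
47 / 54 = 0.87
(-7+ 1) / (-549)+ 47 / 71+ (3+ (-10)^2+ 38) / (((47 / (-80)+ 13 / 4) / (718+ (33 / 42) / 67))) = 231713320267 / 6093717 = 38024.96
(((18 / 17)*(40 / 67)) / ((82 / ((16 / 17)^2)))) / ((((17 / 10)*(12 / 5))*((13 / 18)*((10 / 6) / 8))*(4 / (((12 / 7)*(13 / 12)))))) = 0.01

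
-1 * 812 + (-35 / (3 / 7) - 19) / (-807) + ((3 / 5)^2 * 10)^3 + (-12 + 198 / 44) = -467688331 / 605250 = -772.72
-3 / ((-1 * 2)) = 1.50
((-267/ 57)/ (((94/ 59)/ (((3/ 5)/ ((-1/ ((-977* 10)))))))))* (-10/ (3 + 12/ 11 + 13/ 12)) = 20315698920/ 609919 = 33308.85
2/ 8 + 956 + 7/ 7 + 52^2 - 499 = 12649/ 4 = 3162.25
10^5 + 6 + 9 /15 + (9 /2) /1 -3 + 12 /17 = 17001497 /170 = 100008.81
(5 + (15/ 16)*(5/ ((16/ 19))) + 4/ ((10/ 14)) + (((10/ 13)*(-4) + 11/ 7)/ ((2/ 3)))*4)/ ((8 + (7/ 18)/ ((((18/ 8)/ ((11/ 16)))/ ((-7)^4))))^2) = 5451554583/ 65744194372220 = 0.00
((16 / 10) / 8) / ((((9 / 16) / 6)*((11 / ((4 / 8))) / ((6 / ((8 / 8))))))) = 32 / 55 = 0.58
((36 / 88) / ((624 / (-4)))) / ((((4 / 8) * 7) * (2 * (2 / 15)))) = -45 / 16016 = -0.00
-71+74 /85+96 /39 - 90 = -174223 /1105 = -157.67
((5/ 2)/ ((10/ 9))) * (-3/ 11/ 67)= -27/ 2948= -0.01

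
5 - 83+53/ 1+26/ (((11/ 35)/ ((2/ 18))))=-1565/ 99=-15.81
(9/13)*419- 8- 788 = -6577/13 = -505.92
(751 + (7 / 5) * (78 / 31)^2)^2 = 13330845206449 / 23088025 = 577392.19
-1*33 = -33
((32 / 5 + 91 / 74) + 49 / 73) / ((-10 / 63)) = -14125167 / 270100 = -52.30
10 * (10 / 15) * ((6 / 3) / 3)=40 / 9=4.44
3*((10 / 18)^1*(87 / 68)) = 145 / 68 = 2.13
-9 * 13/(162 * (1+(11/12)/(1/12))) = -13/216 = -0.06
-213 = -213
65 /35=13 /7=1.86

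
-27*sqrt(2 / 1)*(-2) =54*sqrt(2) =76.37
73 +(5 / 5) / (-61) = 4452 / 61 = 72.98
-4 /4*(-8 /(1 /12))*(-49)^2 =230496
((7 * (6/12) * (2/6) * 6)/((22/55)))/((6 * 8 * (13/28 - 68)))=-245/45384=-0.01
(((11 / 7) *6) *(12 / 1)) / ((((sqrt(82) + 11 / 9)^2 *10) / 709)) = 153803361492 / 1488320435 -4502893032 *sqrt(82) / 1488320435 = 75.94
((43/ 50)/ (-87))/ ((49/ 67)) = -2881/ 213150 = -0.01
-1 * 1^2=-1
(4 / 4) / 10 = 1 / 10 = 0.10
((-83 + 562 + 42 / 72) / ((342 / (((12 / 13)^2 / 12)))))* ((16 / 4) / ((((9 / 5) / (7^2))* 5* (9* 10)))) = 56399 / 2340819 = 0.02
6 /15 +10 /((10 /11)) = 57 /5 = 11.40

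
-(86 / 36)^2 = -1849 / 324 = -5.71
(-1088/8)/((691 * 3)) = -136/2073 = -0.07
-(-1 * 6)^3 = 216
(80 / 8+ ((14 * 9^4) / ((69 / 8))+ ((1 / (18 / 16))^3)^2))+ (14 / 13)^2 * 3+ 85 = 22203733770053 / 2065711167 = 10748.71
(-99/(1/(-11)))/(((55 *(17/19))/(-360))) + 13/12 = -1624963/204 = -7965.50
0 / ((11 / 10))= 0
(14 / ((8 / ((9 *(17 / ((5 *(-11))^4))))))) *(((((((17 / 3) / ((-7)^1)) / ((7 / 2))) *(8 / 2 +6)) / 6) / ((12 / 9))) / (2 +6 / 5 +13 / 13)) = -289 / 143481800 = -0.00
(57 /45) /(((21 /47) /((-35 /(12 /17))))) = -15181 /108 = -140.56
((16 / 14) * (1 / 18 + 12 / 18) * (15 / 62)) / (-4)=-65 / 1302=-0.05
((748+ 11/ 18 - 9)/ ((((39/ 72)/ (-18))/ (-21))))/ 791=958536/ 1469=652.51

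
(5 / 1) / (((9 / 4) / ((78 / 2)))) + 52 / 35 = 9256 / 105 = 88.15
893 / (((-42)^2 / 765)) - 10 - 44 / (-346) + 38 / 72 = 28833059 / 76293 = 377.93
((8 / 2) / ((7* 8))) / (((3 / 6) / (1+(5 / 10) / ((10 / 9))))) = 29 / 140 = 0.21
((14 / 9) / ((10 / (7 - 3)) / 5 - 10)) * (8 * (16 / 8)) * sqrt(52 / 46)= -448 * sqrt(598) / 3933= -2.79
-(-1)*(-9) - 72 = -81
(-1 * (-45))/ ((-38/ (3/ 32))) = -135/ 1216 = -0.11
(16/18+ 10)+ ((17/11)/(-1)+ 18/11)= 1087/99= 10.98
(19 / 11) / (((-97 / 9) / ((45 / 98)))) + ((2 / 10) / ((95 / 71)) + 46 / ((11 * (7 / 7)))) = 211475161 / 49668850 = 4.26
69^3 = 328509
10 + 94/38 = 237/19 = 12.47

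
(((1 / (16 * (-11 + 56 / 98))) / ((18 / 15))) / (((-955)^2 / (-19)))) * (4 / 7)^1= 0.00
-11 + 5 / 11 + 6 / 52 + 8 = -695 / 286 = -2.43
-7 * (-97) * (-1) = -679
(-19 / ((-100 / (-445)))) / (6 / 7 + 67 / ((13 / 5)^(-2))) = -59185 / 317644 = -0.19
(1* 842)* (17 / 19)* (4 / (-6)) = -28628 / 57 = -502.25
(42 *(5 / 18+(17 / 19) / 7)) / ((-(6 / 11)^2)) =-117491 / 2052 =-57.26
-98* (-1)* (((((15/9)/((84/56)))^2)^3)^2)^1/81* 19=1862000000000000/22876792454961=81.39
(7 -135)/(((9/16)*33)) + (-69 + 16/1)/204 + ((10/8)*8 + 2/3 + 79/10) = 1152307/100980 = 11.41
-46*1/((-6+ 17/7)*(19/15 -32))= -966/2305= -0.42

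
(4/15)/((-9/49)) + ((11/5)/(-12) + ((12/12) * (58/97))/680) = -363821/222615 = -1.63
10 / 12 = 5 / 6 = 0.83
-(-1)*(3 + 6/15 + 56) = 297/5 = 59.40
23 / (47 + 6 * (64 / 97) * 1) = 2231 / 4943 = 0.45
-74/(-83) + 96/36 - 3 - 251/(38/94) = -2934812/4731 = -620.34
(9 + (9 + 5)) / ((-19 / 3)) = -69 / 19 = -3.63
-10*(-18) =180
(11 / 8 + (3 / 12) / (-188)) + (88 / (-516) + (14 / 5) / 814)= 238190011 / 197411280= 1.21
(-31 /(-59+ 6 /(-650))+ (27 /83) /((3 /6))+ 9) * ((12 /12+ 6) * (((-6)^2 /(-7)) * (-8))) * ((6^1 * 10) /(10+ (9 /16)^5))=146747181414481920 /8392476400583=17485.56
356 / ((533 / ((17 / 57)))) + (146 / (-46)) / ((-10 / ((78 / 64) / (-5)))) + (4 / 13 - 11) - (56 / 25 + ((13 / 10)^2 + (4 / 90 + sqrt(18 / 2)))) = -58846732393 / 3354062400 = -17.54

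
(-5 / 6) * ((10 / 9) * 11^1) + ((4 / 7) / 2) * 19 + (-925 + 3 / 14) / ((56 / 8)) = -362155 / 2646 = -136.87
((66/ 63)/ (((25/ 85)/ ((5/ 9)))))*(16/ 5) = 5984/ 945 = 6.33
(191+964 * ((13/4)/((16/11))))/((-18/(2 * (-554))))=10392763/72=144343.93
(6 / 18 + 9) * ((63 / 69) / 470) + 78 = 421688 / 5405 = 78.02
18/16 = 9/8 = 1.12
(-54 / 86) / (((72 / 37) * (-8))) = 111 / 2752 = 0.04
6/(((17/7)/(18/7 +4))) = 276/17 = 16.24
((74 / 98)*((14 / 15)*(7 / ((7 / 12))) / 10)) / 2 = 0.42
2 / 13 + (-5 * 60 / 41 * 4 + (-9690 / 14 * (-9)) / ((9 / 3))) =7638529 / 3731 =2047.31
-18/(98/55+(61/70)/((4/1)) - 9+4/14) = 55440/20681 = 2.68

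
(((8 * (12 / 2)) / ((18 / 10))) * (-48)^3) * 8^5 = -96636764160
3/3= 1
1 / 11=0.09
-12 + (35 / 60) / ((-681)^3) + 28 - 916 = -3410869402807 / 3789854892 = -900.00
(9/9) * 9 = 9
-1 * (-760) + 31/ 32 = 24351/ 32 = 760.97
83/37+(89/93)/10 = 2.34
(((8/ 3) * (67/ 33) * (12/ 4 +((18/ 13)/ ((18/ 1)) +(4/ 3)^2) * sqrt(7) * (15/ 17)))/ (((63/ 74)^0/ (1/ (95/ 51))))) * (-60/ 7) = -332320 * sqrt(7)/ 8151 - 109344/ 1463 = -182.61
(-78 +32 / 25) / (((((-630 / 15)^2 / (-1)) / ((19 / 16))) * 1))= 2603 / 50400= 0.05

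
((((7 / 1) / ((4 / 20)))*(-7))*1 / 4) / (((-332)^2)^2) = -245 / 48597320704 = -0.00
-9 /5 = -1.80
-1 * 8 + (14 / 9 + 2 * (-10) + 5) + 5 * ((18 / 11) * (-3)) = -4553 / 99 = -45.99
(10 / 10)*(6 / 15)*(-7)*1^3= -14 / 5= -2.80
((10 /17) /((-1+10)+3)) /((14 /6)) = 5 /238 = 0.02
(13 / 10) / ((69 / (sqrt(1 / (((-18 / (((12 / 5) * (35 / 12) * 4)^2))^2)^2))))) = 998816 / 27945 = 35.74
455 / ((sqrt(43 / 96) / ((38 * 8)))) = 553280 * sqrt(258) / 43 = 206674.25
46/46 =1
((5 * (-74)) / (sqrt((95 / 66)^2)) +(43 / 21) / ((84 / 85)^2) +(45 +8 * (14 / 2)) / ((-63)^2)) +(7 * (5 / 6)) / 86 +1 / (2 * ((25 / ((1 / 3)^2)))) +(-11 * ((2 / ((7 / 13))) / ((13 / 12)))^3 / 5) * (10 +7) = -15999871153123 / 9079484400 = -1762.20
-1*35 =-35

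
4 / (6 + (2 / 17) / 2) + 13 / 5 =1679 / 515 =3.26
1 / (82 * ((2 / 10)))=5 / 82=0.06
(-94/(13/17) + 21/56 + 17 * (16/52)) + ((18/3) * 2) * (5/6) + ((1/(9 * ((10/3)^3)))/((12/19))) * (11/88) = -44643753/416000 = -107.32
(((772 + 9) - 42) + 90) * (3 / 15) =165.80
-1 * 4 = -4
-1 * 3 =-3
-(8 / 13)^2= -64 / 169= -0.38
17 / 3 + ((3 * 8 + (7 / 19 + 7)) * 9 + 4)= 16643 / 57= 291.98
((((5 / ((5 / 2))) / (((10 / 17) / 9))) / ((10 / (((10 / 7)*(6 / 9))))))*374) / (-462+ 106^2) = 19074 / 188545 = 0.10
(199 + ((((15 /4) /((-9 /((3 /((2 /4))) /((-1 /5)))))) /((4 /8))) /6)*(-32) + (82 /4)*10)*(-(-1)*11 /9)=8932 /27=330.81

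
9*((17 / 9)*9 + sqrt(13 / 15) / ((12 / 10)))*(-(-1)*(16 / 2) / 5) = 4*sqrt(195) / 5 + 1224 / 5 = 255.97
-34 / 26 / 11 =-17 / 143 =-0.12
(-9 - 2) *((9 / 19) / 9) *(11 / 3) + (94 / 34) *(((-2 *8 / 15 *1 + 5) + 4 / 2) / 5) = 28052 / 24225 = 1.16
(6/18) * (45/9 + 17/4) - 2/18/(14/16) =745/252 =2.96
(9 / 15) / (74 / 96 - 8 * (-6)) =144 / 11705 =0.01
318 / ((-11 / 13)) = -375.82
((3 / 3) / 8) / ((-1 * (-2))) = 1 / 16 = 0.06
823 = 823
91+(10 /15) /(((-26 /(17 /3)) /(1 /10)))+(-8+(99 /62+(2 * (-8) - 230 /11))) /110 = 795154343 /8777340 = 90.59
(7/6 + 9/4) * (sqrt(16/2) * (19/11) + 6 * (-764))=-15662 + 779 * sqrt(2)/66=-15645.31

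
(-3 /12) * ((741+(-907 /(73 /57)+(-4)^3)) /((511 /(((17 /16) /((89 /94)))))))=910061 /53119472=0.02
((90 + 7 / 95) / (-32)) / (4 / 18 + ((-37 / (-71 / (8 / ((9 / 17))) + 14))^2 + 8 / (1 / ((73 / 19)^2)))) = -468304886115 / 22317135975232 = -0.02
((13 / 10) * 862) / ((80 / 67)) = 375401 / 400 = 938.50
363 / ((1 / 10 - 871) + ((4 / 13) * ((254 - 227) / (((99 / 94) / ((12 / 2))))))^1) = -173030 / 392569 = -0.44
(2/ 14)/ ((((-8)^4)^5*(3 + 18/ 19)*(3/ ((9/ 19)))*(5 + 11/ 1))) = 1/ 3228180212899171532800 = 0.00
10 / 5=2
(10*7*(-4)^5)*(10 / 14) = -51200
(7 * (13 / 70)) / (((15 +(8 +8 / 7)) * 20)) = 7 / 2600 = 0.00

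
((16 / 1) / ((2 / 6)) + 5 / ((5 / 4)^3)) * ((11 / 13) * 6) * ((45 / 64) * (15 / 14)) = 193.38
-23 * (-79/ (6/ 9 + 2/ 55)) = 299805/ 116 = 2584.53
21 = 21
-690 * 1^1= -690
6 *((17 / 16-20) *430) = -195435 / 4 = -48858.75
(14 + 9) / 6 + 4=7.83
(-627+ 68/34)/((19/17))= -559.21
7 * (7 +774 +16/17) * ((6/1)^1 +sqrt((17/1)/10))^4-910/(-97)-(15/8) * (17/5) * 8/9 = 210481362 * sqrt(170)/425 +4511413848869/494700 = 15576767.76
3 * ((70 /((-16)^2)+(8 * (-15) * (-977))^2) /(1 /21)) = 110841434728605 /128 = 865948708817.23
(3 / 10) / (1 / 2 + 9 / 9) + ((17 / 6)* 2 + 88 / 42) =836 / 105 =7.96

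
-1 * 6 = -6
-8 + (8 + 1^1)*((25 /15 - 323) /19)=-3044 /19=-160.21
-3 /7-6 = -45 /7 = -6.43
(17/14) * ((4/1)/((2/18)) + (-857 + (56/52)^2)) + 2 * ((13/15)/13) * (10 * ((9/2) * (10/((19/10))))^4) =129054091786279/308339486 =418545.46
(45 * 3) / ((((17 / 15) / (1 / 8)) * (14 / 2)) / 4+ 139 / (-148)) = 299700 / 33139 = 9.04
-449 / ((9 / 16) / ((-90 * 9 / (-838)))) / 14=-161640 / 2933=-55.11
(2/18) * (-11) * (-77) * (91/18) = 77077/162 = 475.78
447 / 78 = 149 / 26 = 5.73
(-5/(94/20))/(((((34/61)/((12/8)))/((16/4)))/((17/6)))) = -1525/47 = -32.45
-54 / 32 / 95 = -27 / 1520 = -0.02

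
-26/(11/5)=-11.82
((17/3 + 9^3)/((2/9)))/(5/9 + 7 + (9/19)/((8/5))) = 4522608/10741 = 421.06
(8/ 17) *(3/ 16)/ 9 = 1/ 102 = 0.01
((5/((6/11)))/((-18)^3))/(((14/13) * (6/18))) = -715/163296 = -0.00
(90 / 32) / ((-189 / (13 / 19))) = -65 / 6384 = -0.01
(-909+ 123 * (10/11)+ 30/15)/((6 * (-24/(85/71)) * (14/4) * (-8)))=-743495/3148992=-0.24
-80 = -80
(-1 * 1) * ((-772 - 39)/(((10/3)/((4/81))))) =1622/135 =12.01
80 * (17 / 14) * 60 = 40800 / 7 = 5828.57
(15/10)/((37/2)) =3/37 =0.08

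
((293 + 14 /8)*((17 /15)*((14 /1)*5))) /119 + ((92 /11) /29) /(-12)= 376055 /1914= 196.48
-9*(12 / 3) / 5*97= -3492 / 5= -698.40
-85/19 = -4.47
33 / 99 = 1 / 3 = 0.33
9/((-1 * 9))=-1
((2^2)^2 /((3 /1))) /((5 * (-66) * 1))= -8 /495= -0.02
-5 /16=-0.31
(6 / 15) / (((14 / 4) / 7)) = 4 / 5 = 0.80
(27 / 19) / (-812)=-27 / 15428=-0.00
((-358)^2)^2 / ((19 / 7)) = 114982076272 / 19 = 6051688224.84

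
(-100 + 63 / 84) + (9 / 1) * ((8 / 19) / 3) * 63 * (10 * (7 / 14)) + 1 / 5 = 113561 / 380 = 298.84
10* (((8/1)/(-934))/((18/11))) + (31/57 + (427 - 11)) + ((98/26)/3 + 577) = 1032688607/1038141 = 994.75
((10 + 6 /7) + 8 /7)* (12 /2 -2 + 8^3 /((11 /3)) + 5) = 19620 /11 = 1783.64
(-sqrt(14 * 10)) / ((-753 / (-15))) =-10 * sqrt(35) / 251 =-0.24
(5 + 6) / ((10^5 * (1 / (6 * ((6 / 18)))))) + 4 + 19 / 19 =250011 / 50000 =5.00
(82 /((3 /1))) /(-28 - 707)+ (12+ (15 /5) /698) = 11.97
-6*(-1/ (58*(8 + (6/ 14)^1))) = 0.01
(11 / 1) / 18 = 0.61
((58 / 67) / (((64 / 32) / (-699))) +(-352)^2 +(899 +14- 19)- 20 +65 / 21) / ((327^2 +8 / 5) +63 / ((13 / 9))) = 5692092575 / 4891663434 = 1.16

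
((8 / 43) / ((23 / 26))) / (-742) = -104 / 366919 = -0.00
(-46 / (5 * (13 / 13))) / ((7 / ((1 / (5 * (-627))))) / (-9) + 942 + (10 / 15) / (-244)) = -16836 / 6186005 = -0.00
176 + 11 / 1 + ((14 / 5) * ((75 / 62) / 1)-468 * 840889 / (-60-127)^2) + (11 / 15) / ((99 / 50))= -323806385108 / 29269053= -11063.10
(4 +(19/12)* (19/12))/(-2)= -937/288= -3.25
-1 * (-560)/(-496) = -35/31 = -1.13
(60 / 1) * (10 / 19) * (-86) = -51600 / 19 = -2715.79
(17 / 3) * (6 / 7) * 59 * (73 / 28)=73219 / 98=747.13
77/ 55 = 1.40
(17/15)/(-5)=-17/75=-0.23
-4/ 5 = -0.80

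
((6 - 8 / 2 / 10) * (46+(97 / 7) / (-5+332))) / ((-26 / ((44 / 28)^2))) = -1961894 / 80115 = -24.49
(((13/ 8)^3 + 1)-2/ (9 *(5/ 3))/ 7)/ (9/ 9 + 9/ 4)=283421/ 174720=1.62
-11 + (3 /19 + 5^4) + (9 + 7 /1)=11973 /19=630.16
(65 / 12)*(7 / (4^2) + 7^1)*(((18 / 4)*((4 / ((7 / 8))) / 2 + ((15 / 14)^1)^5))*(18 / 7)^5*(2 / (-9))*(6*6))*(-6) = 3617524.01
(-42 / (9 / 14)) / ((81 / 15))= -980 / 81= -12.10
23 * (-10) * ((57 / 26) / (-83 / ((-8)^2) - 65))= 419520 / 55159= 7.61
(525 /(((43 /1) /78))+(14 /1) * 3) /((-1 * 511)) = -1.95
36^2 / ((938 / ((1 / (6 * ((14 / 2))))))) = 108 / 3283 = 0.03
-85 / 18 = -4.72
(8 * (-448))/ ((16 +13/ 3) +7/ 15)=-2240/ 13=-172.31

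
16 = 16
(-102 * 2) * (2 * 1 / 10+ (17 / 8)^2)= -76959 / 80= -961.99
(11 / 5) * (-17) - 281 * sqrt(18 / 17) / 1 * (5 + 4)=-7587 * sqrt(34) / 17 - 187 / 5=-2639.72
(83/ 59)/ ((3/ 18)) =498/ 59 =8.44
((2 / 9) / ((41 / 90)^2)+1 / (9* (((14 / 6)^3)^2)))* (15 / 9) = 353173935 / 197767969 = 1.79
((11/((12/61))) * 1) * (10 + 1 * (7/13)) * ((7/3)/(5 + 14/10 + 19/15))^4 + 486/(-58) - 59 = -78901467901/1266000684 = -62.32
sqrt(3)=1.73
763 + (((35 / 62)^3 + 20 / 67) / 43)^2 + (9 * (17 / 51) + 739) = 709533964135766645345 / 471451100185129024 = 1505.00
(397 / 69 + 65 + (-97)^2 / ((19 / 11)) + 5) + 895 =8414089 / 1311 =6418.07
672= 672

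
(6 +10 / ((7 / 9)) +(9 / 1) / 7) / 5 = 141 / 35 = 4.03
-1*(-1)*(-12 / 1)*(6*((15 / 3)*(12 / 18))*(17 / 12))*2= -680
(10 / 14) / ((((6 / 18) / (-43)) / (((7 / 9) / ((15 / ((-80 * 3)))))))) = 3440 / 3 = 1146.67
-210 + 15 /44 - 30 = -239.66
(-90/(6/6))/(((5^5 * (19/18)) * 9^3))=-4/106875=-0.00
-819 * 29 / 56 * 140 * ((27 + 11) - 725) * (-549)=-22394996032.50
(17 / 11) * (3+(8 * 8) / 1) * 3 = 3417 / 11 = 310.64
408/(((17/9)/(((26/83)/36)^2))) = 338/20667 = 0.02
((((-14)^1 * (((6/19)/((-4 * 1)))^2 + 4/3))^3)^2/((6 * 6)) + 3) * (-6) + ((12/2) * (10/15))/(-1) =-7251085.35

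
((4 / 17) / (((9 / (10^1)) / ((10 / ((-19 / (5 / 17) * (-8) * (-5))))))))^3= -125000 / 120692938027059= -0.00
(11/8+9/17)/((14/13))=481/272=1.77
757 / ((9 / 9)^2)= 757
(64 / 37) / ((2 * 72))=0.01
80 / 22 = 40 / 11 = 3.64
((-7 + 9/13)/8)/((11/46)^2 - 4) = 21689/108459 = 0.20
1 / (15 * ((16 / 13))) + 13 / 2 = 1573 / 240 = 6.55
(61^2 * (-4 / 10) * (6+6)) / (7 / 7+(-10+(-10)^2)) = -89304 / 455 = -196.27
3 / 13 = 0.23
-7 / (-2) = 7 / 2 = 3.50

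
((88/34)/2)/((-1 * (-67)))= 22/1139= 0.02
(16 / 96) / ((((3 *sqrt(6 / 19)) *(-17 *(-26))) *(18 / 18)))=sqrt(114) / 47736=0.00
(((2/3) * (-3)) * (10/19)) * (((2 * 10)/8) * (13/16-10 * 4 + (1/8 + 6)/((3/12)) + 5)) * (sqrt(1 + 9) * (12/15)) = 775 * sqrt(10)/38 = 64.49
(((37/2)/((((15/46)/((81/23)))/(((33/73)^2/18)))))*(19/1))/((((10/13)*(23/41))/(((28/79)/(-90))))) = -952110159/2420698250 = -0.39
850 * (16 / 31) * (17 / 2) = 115600 / 31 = 3729.03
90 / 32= 2.81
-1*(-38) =38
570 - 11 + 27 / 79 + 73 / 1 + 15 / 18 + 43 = 320507 / 474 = 676.18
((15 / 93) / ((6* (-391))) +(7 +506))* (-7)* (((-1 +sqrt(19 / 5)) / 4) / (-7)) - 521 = -188869417 / 290904 +37308433* sqrt(95) / 1454520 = -399.24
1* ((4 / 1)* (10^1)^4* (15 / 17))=600000 / 17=35294.12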